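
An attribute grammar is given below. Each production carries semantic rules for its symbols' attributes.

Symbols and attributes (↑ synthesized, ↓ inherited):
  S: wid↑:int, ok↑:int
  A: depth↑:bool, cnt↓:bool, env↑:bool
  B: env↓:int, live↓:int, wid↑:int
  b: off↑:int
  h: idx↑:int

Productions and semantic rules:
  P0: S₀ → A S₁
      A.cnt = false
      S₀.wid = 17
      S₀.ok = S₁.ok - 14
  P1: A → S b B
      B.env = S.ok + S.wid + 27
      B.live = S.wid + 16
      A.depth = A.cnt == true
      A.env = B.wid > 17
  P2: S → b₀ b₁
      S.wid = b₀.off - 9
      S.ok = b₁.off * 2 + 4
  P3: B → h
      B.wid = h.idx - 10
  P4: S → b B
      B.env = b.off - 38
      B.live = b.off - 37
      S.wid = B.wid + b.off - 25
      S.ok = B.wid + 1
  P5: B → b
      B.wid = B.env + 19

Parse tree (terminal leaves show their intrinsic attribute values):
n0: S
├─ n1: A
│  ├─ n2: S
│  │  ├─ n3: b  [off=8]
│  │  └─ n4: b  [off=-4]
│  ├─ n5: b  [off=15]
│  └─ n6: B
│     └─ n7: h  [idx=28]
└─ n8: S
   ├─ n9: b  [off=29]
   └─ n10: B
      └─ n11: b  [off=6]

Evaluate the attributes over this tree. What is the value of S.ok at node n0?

1. n1.cnt = false  [false]
2. n3.off = 8  [terminal]
3. n4.off = -4  [terminal]
4. n2.wid = -1  [b₀.off - 9]
5. n2.ok = -4  [b₁.off * 2 + 4]
6. n5.off = 15  [terminal]
7. n6.env = 22  [S.ok + S.wid + 27]
8. n6.live = 15  [S.wid + 16]
9. n7.idx = 28  [terminal]
10. n6.wid = 18  [h.idx - 10]
11. n1.depth = false  [A.cnt == true]
12. n1.env = true  [B.wid > 17]
13. n9.off = 29  [terminal]
14. n10.env = -9  [b.off - 38]
15. n10.live = -8  [b.off - 37]
16. n11.off = 6  [terminal]
17. n10.wid = 10  [B.env + 19]
18. n8.wid = 14  [B.wid + b.off - 25]
19. n8.ok = 11  [B.wid + 1]
20. n0.wid = 17  [17]
21. n0.ok = -3  [S₁.ok - 14]

-3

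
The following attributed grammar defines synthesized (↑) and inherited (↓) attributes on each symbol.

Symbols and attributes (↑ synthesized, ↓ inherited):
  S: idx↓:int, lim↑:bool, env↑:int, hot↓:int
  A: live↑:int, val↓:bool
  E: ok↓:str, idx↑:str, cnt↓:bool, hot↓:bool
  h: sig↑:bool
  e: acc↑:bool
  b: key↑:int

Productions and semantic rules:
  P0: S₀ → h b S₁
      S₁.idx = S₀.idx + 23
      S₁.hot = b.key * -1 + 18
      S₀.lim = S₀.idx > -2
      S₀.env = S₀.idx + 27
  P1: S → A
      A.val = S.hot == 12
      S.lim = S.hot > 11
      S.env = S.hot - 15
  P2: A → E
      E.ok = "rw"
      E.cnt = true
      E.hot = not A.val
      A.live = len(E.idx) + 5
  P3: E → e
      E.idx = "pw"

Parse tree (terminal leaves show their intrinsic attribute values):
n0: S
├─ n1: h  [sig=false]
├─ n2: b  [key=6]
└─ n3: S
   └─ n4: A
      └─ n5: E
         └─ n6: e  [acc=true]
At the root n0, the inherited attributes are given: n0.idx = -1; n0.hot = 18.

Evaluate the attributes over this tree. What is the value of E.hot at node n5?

1. n0.idx = -1  [given at root]
2. n0.hot = 18  [given at root]
3. n1.sig = false  [terminal]
4. n2.key = 6  [terminal]
5. n3.idx = 22  [S₀.idx + 23]
6. n3.hot = 12  [b.key * -1 + 18]
7. n4.val = true  [S.hot == 12]
8. n5.ok = "rw"  ["rw"]
9. n5.cnt = true  [true]
10. n5.hot = false  [not A.val]
11. n6.acc = true  [terminal]
12. n5.idx = "pw"  ["pw"]
13. n4.live = 7  [len(E.idx) + 5]
14. n3.lim = true  [S.hot > 11]
15. n3.env = -3  [S.hot - 15]
16. n0.lim = true  [S₀.idx > -2]
17. n0.env = 26  [S₀.idx + 27]

false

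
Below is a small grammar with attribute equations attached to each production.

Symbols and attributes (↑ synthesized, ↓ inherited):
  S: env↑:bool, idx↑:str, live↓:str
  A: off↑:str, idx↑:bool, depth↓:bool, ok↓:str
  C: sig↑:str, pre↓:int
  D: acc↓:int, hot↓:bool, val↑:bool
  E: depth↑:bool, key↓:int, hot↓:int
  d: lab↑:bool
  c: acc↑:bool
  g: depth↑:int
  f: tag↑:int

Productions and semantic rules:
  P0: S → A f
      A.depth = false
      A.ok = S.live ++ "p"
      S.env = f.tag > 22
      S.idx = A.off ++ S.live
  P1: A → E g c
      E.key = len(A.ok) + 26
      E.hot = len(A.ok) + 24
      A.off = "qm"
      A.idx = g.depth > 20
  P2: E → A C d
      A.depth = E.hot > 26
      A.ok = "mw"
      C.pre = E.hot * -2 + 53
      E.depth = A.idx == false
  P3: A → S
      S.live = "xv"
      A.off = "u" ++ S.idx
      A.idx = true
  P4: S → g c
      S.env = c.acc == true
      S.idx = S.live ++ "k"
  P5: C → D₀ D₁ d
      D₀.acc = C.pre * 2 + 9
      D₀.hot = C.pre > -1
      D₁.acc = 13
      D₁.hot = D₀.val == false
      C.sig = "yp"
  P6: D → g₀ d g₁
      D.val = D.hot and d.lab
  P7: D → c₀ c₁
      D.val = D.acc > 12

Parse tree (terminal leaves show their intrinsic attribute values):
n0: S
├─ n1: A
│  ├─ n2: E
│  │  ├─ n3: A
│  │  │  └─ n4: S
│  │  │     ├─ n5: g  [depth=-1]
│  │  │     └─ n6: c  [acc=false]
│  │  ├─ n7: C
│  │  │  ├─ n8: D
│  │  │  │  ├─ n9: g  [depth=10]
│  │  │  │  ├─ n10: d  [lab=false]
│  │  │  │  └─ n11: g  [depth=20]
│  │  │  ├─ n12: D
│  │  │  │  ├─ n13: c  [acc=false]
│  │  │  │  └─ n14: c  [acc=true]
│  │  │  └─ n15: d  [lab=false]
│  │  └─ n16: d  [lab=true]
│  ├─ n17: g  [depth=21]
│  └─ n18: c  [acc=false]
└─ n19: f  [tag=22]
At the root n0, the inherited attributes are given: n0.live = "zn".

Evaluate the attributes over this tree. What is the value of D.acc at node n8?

1. n0.live = "zn"  [given at root]
2. n1.depth = false  [false]
3. n1.ok = "znp"  [S.live ++ "p"]
4. n2.key = 29  [len(A.ok) + 26]
5. n2.hot = 27  [len(A.ok) + 24]
6. n3.depth = true  [E.hot > 26]
7. n3.ok = "mw"  ["mw"]
8. n4.live = "xv"  ["xv"]
9. n5.depth = -1  [terminal]
10. n6.acc = false  [terminal]
11. n4.env = false  [c.acc == true]
12. n4.idx = "xvk"  [S.live ++ "k"]
13. n3.off = "uxvk"  ["u" ++ S.idx]
14. n3.idx = true  [true]
15. n7.pre = -1  [E.hot * -2 + 53]
16. n8.acc = 7  [C.pre * 2 + 9]
17. n8.hot = false  [C.pre > -1]
18. n9.depth = 10  [terminal]
19. n10.lab = false  [terminal]
20. n11.depth = 20  [terminal]
21. n8.val = false  [D.hot and d.lab]
22. n12.acc = 13  [13]
23. n12.hot = true  [D₀.val == false]
24. n13.acc = false  [terminal]
25. n14.acc = true  [terminal]
26. n12.val = true  [D.acc > 12]
27. n15.lab = false  [terminal]
28. n7.sig = "yp"  ["yp"]
29. n16.lab = true  [terminal]
30. n2.depth = false  [A.idx == false]
31. n17.depth = 21  [terminal]
32. n18.acc = false  [terminal]
33. n1.off = "qm"  ["qm"]
34. n1.idx = true  [g.depth > 20]
35. n19.tag = 22  [terminal]
36. n0.env = false  [f.tag > 22]
37. n0.idx = "qmzn"  [A.off ++ S.live]

7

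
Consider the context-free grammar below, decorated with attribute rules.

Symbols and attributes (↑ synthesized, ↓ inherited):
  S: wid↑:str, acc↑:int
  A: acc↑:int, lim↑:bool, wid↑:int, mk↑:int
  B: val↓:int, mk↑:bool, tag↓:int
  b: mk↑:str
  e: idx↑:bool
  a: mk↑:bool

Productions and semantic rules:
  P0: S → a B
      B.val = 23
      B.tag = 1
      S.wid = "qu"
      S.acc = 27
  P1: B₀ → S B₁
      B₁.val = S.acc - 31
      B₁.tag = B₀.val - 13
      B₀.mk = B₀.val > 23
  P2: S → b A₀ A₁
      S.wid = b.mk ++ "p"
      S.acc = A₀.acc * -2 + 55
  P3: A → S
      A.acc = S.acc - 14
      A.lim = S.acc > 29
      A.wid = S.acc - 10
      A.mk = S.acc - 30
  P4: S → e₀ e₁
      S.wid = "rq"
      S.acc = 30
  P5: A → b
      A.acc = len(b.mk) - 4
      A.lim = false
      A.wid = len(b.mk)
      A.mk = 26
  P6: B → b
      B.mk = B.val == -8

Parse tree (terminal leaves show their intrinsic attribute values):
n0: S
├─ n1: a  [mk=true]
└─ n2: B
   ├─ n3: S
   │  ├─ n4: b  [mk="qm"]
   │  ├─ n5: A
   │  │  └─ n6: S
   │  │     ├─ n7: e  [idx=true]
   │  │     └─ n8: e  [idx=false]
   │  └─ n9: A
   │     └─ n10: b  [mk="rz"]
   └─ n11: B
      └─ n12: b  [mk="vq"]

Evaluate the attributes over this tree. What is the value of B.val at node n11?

-8

1. n1.mk = true  [terminal]
2. n2.val = 23  [23]
3. n2.tag = 1  [1]
4. n4.mk = "qm"  [terminal]
5. n7.idx = true  [terminal]
6. n8.idx = false  [terminal]
7. n6.wid = "rq"  ["rq"]
8. n6.acc = 30  [30]
9. n5.acc = 16  [S.acc - 14]
10. n5.lim = true  [S.acc > 29]
11. n5.wid = 20  [S.acc - 10]
12. n5.mk = 0  [S.acc - 30]
13. n10.mk = "rz"  [terminal]
14. n9.acc = -2  [len(b.mk) - 4]
15. n9.lim = false  [false]
16. n9.wid = 2  [len(b.mk)]
17. n9.mk = 26  [26]
18. n3.wid = "qmp"  [b.mk ++ "p"]
19. n3.acc = 23  [A₀.acc * -2 + 55]
20. n11.val = -8  [S.acc - 31]
21. n11.tag = 10  [B₀.val - 13]
22. n12.mk = "vq"  [terminal]
23. n11.mk = true  [B.val == -8]
24. n2.mk = false  [B₀.val > 23]
25. n0.wid = "qu"  ["qu"]
26. n0.acc = 27  [27]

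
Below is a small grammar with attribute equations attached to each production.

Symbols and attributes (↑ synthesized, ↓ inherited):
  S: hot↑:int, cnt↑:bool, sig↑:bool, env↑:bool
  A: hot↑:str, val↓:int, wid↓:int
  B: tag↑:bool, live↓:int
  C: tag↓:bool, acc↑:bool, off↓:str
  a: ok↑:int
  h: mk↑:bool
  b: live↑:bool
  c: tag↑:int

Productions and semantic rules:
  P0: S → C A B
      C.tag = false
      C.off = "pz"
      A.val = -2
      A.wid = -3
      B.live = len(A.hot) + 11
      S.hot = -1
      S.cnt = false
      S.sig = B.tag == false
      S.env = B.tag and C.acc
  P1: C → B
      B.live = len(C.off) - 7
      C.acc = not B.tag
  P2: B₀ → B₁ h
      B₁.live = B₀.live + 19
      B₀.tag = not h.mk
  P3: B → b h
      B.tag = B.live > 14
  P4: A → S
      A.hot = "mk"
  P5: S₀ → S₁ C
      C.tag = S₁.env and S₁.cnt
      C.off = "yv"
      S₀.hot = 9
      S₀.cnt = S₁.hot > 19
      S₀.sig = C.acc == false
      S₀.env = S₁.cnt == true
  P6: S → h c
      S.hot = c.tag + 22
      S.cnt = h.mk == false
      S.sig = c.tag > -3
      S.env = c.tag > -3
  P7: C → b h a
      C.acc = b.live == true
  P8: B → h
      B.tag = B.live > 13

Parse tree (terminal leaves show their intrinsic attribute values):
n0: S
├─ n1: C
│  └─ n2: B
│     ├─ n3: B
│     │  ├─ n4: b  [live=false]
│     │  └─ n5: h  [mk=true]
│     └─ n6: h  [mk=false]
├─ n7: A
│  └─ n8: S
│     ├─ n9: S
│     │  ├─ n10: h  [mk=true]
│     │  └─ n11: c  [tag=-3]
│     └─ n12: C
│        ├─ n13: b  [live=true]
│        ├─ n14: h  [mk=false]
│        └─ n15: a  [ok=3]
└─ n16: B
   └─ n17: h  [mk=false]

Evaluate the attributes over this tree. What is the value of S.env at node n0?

1. n1.tag = false  [false]
2. n1.off = "pz"  ["pz"]
3. n2.live = -5  [len(C.off) - 7]
4. n3.live = 14  [B₀.live + 19]
5. n4.live = false  [terminal]
6. n5.mk = true  [terminal]
7. n3.tag = false  [B.live > 14]
8. n6.mk = false  [terminal]
9. n2.tag = true  [not h.mk]
10. n1.acc = false  [not B.tag]
11. n7.val = -2  [-2]
12. n7.wid = -3  [-3]
13. n10.mk = true  [terminal]
14. n11.tag = -3  [terminal]
15. n9.hot = 19  [c.tag + 22]
16. n9.cnt = false  [h.mk == false]
17. n9.sig = false  [c.tag > -3]
18. n9.env = false  [c.tag > -3]
19. n12.tag = false  [S₁.env and S₁.cnt]
20. n12.off = "yv"  ["yv"]
21. n13.live = true  [terminal]
22. n14.mk = false  [terminal]
23. n15.ok = 3  [terminal]
24. n12.acc = true  [b.live == true]
25. n8.hot = 9  [9]
26. n8.cnt = false  [S₁.hot > 19]
27. n8.sig = false  [C.acc == false]
28. n8.env = false  [S₁.cnt == true]
29. n7.hot = "mk"  ["mk"]
30. n16.live = 13  [len(A.hot) + 11]
31. n17.mk = false  [terminal]
32. n16.tag = false  [B.live > 13]
33. n0.hot = -1  [-1]
34. n0.cnt = false  [false]
35. n0.sig = true  [B.tag == false]
36. n0.env = false  [B.tag and C.acc]

false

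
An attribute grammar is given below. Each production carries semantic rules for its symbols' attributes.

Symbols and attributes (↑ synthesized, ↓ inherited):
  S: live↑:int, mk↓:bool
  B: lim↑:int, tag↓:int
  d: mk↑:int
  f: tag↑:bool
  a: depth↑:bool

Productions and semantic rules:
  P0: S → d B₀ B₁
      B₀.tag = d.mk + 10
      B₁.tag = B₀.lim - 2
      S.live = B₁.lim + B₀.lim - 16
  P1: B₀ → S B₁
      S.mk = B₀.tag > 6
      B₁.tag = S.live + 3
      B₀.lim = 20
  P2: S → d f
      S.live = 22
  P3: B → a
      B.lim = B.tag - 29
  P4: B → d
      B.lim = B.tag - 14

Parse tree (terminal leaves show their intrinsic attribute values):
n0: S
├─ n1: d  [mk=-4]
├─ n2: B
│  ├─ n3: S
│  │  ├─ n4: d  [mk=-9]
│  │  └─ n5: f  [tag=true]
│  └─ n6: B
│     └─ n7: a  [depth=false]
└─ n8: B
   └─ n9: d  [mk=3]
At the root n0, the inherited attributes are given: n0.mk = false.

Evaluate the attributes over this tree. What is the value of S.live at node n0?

1. n0.mk = false  [given at root]
2. n1.mk = -4  [terminal]
3. n2.tag = 6  [d.mk + 10]
4. n3.mk = false  [B₀.tag > 6]
5. n4.mk = -9  [terminal]
6. n5.tag = true  [terminal]
7. n3.live = 22  [22]
8. n6.tag = 25  [S.live + 3]
9. n7.depth = false  [terminal]
10. n6.lim = -4  [B.tag - 29]
11. n2.lim = 20  [20]
12. n8.tag = 18  [B₀.lim - 2]
13. n9.mk = 3  [terminal]
14. n8.lim = 4  [B.tag - 14]
15. n0.live = 8  [B₁.lim + B₀.lim - 16]

8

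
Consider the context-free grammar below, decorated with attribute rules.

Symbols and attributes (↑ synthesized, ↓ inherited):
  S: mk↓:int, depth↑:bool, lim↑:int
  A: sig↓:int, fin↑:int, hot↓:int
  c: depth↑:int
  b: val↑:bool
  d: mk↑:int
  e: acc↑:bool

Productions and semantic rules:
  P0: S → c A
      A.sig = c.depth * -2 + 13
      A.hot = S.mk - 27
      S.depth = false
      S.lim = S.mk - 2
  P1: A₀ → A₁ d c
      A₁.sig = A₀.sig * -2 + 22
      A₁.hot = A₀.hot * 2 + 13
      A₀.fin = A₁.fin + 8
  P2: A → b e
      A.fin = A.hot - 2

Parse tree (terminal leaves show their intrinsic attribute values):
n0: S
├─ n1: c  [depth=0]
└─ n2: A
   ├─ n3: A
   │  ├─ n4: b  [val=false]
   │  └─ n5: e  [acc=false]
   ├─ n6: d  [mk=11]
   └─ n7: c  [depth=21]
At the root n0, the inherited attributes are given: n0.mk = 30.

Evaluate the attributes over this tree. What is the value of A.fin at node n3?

1. n0.mk = 30  [given at root]
2. n1.depth = 0  [terminal]
3. n2.sig = 13  [c.depth * -2 + 13]
4. n2.hot = 3  [S.mk - 27]
5. n3.sig = -4  [A₀.sig * -2 + 22]
6. n3.hot = 19  [A₀.hot * 2 + 13]
7. n4.val = false  [terminal]
8. n5.acc = false  [terminal]
9. n3.fin = 17  [A.hot - 2]
10. n6.mk = 11  [terminal]
11. n7.depth = 21  [terminal]
12. n2.fin = 25  [A₁.fin + 8]
13. n0.depth = false  [false]
14. n0.lim = 28  [S.mk - 2]

17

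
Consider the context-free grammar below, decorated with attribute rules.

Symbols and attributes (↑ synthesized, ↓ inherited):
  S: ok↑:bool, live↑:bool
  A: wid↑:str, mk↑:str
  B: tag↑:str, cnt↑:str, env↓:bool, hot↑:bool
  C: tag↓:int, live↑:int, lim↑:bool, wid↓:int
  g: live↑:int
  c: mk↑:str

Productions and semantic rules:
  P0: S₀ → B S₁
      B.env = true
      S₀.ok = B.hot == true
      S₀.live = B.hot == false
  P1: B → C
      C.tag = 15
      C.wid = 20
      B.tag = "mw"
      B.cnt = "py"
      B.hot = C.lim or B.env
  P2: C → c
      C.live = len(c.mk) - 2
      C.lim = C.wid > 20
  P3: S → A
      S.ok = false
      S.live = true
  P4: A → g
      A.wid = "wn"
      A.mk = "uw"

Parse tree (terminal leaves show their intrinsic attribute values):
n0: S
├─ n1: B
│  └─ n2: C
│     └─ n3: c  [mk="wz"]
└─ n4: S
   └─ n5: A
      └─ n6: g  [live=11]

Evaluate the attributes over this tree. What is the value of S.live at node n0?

false

1. n1.env = true  [true]
2. n2.tag = 15  [15]
3. n2.wid = 20  [20]
4. n3.mk = "wz"  [terminal]
5. n2.live = 0  [len(c.mk) - 2]
6. n2.lim = false  [C.wid > 20]
7. n1.tag = "mw"  ["mw"]
8. n1.cnt = "py"  ["py"]
9. n1.hot = true  [C.lim or B.env]
10. n6.live = 11  [terminal]
11. n5.wid = "wn"  ["wn"]
12. n5.mk = "uw"  ["uw"]
13. n4.ok = false  [false]
14. n4.live = true  [true]
15. n0.ok = true  [B.hot == true]
16. n0.live = false  [B.hot == false]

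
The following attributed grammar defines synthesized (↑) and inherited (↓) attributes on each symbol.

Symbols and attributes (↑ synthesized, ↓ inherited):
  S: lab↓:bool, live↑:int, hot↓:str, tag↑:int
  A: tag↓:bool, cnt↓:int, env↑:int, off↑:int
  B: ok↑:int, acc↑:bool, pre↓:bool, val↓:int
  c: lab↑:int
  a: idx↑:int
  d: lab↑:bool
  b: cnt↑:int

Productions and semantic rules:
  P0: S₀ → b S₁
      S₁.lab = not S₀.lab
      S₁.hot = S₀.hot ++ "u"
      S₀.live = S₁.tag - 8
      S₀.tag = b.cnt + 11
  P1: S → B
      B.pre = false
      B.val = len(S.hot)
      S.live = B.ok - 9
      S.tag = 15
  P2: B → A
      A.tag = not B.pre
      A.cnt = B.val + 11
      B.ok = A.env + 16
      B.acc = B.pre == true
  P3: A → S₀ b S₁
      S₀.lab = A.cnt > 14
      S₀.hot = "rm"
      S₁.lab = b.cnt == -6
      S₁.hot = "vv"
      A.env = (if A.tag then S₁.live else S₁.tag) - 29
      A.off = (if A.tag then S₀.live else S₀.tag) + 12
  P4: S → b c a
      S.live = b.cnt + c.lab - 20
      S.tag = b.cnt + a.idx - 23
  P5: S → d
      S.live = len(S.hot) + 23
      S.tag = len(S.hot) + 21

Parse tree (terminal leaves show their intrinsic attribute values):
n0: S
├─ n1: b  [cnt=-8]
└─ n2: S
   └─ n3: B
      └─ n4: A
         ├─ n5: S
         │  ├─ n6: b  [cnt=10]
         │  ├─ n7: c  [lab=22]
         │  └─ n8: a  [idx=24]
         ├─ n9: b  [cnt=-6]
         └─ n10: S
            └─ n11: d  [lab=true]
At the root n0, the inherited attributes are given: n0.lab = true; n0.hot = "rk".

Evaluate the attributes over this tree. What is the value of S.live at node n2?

3

1. n0.lab = true  [given at root]
2. n0.hot = "rk"  [given at root]
3. n1.cnt = -8  [terminal]
4. n2.lab = false  [not S₀.lab]
5. n2.hot = "rku"  [S₀.hot ++ "u"]
6. n3.pre = false  [false]
7. n3.val = 3  [len(S.hot)]
8. n4.tag = true  [not B.pre]
9. n4.cnt = 14  [B.val + 11]
10. n5.lab = false  [A.cnt > 14]
11. n5.hot = "rm"  ["rm"]
12. n6.cnt = 10  [terminal]
13. n7.lab = 22  [terminal]
14. n8.idx = 24  [terminal]
15. n5.live = 12  [b.cnt + c.lab - 20]
16. n5.tag = 11  [b.cnt + a.idx - 23]
17. n9.cnt = -6  [terminal]
18. n10.lab = true  [b.cnt == -6]
19. n10.hot = "vv"  ["vv"]
20. n11.lab = true  [terminal]
21. n10.live = 25  [len(S.hot) + 23]
22. n10.tag = 23  [len(S.hot) + 21]
23. n4.env = -4  [(if A.tag then S₁.live else S₁.tag) - 29]
24. n4.off = 24  [(if A.tag then S₀.live else S₀.tag) + 12]
25. n3.ok = 12  [A.env + 16]
26. n3.acc = false  [B.pre == true]
27. n2.live = 3  [B.ok - 9]
28. n2.tag = 15  [15]
29. n0.live = 7  [S₁.tag - 8]
30. n0.tag = 3  [b.cnt + 11]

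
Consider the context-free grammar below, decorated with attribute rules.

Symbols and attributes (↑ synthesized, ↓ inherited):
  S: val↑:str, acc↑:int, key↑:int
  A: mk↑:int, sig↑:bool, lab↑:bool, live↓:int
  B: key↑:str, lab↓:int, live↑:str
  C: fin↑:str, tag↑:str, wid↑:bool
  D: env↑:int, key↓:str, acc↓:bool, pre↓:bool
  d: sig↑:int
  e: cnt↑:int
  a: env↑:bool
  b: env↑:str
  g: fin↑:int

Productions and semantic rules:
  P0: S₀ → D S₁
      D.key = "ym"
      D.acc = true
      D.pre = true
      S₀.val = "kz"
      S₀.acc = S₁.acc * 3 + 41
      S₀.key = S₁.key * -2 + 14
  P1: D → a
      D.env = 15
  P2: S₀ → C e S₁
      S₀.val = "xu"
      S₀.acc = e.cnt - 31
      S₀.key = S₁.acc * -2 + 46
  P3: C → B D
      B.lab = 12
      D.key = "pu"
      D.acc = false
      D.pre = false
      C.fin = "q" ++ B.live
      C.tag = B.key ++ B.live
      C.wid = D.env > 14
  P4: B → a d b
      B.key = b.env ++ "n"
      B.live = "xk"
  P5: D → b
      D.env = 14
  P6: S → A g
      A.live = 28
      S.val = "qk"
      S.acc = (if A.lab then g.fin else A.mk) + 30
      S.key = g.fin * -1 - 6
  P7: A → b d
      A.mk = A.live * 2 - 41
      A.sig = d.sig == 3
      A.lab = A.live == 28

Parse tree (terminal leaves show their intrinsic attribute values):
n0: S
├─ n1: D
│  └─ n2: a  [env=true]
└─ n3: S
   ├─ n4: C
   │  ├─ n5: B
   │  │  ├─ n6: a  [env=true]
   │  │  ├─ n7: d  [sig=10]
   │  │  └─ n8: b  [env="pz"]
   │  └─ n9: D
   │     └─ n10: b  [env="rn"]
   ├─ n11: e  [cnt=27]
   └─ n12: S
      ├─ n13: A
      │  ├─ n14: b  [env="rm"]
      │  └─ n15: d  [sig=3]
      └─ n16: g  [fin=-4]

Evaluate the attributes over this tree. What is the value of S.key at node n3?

-6

1. n1.key = "ym"  ["ym"]
2. n1.acc = true  [true]
3. n1.pre = true  [true]
4. n2.env = true  [terminal]
5. n1.env = 15  [15]
6. n5.lab = 12  [12]
7. n6.env = true  [terminal]
8. n7.sig = 10  [terminal]
9. n8.env = "pz"  [terminal]
10. n5.key = "pzn"  [b.env ++ "n"]
11. n5.live = "xk"  ["xk"]
12. n9.key = "pu"  ["pu"]
13. n9.acc = false  [false]
14. n9.pre = false  [false]
15. n10.env = "rn"  [terminal]
16. n9.env = 14  [14]
17. n4.fin = "qxk"  ["q" ++ B.live]
18. n4.tag = "pznxk"  [B.key ++ B.live]
19. n4.wid = false  [D.env > 14]
20. n11.cnt = 27  [terminal]
21. n13.live = 28  [28]
22. n14.env = "rm"  [terminal]
23. n15.sig = 3  [terminal]
24. n13.mk = 15  [A.live * 2 - 41]
25. n13.sig = true  [d.sig == 3]
26. n13.lab = true  [A.live == 28]
27. n16.fin = -4  [terminal]
28. n12.val = "qk"  ["qk"]
29. n12.acc = 26  [(if A.lab then g.fin else A.mk) + 30]
30. n12.key = -2  [g.fin * -1 - 6]
31. n3.val = "xu"  ["xu"]
32. n3.acc = -4  [e.cnt - 31]
33. n3.key = -6  [S₁.acc * -2 + 46]
34. n0.val = "kz"  ["kz"]
35. n0.acc = 29  [S₁.acc * 3 + 41]
36. n0.key = 26  [S₁.key * -2 + 14]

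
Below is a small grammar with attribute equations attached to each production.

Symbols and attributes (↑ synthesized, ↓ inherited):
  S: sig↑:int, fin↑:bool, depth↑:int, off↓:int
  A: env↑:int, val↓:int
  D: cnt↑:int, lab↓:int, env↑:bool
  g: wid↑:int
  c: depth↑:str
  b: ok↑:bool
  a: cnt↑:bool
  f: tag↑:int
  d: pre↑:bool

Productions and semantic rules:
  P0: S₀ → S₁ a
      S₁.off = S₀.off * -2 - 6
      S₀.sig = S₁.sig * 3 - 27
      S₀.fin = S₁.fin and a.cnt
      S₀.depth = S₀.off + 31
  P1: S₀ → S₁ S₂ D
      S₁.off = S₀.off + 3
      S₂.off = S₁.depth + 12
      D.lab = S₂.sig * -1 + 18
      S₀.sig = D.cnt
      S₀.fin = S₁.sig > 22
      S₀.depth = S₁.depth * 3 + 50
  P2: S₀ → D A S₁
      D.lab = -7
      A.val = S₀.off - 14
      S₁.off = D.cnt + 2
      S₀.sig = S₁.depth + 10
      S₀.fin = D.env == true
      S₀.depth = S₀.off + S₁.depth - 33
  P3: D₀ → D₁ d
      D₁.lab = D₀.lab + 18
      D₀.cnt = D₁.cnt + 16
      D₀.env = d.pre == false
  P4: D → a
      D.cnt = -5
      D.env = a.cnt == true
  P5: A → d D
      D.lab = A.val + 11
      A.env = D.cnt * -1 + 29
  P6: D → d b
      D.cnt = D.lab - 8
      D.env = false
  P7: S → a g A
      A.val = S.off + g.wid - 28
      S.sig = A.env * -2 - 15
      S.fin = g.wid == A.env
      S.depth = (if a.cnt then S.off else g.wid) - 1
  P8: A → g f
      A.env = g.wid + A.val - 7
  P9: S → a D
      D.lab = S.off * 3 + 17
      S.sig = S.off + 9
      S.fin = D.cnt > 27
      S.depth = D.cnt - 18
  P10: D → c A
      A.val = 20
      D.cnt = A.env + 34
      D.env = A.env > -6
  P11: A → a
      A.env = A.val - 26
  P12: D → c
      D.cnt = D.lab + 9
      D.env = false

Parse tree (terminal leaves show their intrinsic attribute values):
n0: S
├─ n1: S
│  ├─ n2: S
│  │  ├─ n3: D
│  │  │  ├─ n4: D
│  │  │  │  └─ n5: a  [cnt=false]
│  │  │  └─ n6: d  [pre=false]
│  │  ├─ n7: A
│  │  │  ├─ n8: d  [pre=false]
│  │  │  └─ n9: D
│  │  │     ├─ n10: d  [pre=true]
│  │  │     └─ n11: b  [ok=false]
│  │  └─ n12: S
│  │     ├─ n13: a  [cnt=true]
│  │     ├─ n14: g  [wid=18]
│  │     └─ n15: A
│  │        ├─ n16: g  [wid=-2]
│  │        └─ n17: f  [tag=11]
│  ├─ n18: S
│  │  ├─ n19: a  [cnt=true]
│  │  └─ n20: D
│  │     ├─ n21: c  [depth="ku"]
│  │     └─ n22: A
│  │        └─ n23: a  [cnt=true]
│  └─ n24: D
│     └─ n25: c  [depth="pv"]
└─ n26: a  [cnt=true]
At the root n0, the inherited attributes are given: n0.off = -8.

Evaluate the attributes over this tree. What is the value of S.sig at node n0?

15

1. n0.off = -8  [given at root]
2. n1.off = 10  [S₀.off * -2 - 6]
3. n2.off = 13  [S₀.off + 3]
4. n3.lab = -7  [-7]
5. n4.lab = 11  [D₀.lab + 18]
6. n5.cnt = false  [terminal]
7. n4.cnt = -5  [-5]
8. n4.env = false  [a.cnt == true]
9. n6.pre = false  [terminal]
10. n3.cnt = 11  [D₁.cnt + 16]
11. n3.env = true  [d.pre == false]
12. n7.val = -1  [S₀.off - 14]
13. n8.pre = false  [terminal]
14. n9.lab = 10  [A.val + 11]
15. n10.pre = true  [terminal]
16. n11.ok = false  [terminal]
17. n9.cnt = 2  [D.lab - 8]
18. n9.env = false  [false]
19. n7.env = 27  [D.cnt * -1 + 29]
20. n12.off = 13  [D.cnt + 2]
21. n13.cnt = true  [terminal]
22. n14.wid = 18  [terminal]
23. n15.val = 3  [S.off + g.wid - 28]
24. n16.wid = -2  [terminal]
25. n17.tag = 11  [terminal]
26. n15.env = -6  [g.wid + A.val - 7]
27. n12.sig = -3  [A.env * -2 - 15]
28. n12.fin = false  [g.wid == A.env]
29. n12.depth = 12  [(if a.cnt then S.off else g.wid) - 1]
30. n2.sig = 22  [S₁.depth + 10]
31. n2.fin = true  [D.env == true]
32. n2.depth = -8  [S₀.off + S₁.depth - 33]
33. n18.off = 4  [S₁.depth + 12]
34. n19.cnt = true  [terminal]
35. n20.lab = 29  [S.off * 3 + 17]
36. n21.depth = "ku"  [terminal]
37. n22.val = 20  [20]
38. n23.cnt = true  [terminal]
39. n22.env = -6  [A.val - 26]
40. n20.cnt = 28  [A.env + 34]
41. n20.env = false  [A.env > -6]
42. n18.sig = 13  [S.off + 9]
43. n18.fin = true  [D.cnt > 27]
44. n18.depth = 10  [D.cnt - 18]
45. n24.lab = 5  [S₂.sig * -1 + 18]
46. n25.depth = "pv"  [terminal]
47. n24.cnt = 14  [D.lab + 9]
48. n24.env = false  [false]
49. n1.sig = 14  [D.cnt]
50. n1.fin = false  [S₁.sig > 22]
51. n1.depth = 26  [S₁.depth * 3 + 50]
52. n26.cnt = true  [terminal]
53. n0.sig = 15  [S₁.sig * 3 - 27]
54. n0.fin = false  [S₁.fin and a.cnt]
55. n0.depth = 23  [S₀.off + 31]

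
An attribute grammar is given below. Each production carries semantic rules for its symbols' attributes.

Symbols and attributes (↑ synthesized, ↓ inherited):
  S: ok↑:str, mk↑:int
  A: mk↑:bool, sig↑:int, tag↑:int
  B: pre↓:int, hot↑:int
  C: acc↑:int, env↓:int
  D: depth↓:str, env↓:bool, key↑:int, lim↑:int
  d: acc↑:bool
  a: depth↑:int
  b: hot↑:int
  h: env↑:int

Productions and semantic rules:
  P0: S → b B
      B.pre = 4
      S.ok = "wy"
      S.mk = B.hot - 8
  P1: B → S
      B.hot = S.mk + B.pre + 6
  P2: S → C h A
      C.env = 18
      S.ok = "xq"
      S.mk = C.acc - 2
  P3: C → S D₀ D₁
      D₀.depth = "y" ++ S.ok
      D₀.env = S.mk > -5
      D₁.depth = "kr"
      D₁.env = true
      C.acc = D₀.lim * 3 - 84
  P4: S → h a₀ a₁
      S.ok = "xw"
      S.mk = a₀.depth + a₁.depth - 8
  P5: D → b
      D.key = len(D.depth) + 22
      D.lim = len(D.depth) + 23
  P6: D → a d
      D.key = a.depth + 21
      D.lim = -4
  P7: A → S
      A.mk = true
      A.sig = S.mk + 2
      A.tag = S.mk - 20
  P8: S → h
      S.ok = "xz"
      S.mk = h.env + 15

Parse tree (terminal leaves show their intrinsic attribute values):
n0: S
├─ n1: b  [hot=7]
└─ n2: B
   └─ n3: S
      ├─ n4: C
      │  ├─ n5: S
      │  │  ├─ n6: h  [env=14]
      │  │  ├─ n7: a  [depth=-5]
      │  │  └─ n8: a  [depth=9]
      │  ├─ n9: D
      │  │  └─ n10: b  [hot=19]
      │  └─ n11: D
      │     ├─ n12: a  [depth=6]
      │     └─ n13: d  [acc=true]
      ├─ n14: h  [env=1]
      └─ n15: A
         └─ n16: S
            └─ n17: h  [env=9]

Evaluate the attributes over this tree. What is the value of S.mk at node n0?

1. n1.hot = 7  [terminal]
2. n2.pre = 4  [4]
3. n4.env = 18  [18]
4. n6.env = 14  [terminal]
5. n7.depth = -5  [terminal]
6. n8.depth = 9  [terminal]
7. n5.ok = "xw"  ["xw"]
8. n5.mk = -4  [a₀.depth + a₁.depth - 8]
9. n9.depth = "yxw"  ["y" ++ S.ok]
10. n9.env = true  [S.mk > -5]
11. n10.hot = 19  [terminal]
12. n9.key = 25  [len(D.depth) + 22]
13. n9.lim = 26  [len(D.depth) + 23]
14. n11.depth = "kr"  ["kr"]
15. n11.env = true  [true]
16. n12.depth = 6  [terminal]
17. n13.acc = true  [terminal]
18. n11.key = 27  [a.depth + 21]
19. n11.lim = -4  [-4]
20. n4.acc = -6  [D₀.lim * 3 - 84]
21. n14.env = 1  [terminal]
22. n17.env = 9  [terminal]
23. n16.ok = "xz"  ["xz"]
24. n16.mk = 24  [h.env + 15]
25. n15.mk = true  [true]
26. n15.sig = 26  [S.mk + 2]
27. n15.tag = 4  [S.mk - 20]
28. n3.ok = "xq"  ["xq"]
29. n3.mk = -8  [C.acc - 2]
30. n2.hot = 2  [S.mk + B.pre + 6]
31. n0.ok = "wy"  ["wy"]
32. n0.mk = -6  [B.hot - 8]

-6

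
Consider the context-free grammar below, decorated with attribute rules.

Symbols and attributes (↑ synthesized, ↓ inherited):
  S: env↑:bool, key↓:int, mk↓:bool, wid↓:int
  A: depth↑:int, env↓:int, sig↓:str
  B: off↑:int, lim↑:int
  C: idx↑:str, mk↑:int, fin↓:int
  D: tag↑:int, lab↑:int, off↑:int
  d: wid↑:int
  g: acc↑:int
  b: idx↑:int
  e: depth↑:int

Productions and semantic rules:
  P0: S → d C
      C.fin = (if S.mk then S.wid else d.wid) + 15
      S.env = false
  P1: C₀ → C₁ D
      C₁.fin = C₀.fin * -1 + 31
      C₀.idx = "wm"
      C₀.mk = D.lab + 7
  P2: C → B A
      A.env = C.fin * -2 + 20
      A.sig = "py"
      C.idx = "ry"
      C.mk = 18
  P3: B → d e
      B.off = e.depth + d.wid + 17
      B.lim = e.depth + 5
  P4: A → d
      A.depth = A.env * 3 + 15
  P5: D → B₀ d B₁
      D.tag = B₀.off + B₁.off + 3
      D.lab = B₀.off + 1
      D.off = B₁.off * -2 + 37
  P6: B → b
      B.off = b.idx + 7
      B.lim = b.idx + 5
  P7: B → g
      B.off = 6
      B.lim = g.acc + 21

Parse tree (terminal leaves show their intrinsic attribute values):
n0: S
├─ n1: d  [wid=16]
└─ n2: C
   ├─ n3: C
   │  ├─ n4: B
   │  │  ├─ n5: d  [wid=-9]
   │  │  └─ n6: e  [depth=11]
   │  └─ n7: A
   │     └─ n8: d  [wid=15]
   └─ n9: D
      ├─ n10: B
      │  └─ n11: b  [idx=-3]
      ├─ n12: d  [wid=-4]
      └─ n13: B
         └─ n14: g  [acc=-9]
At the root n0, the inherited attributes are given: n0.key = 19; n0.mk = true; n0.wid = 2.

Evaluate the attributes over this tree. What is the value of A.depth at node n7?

1. n0.key = 19  [given at root]
2. n0.mk = true  [given at root]
3. n0.wid = 2  [given at root]
4. n1.wid = 16  [terminal]
5. n2.fin = 17  [(if S.mk then S.wid else d.wid) + 15]
6. n3.fin = 14  [C₀.fin * -1 + 31]
7. n5.wid = -9  [terminal]
8. n6.depth = 11  [terminal]
9. n4.off = 19  [e.depth + d.wid + 17]
10. n4.lim = 16  [e.depth + 5]
11. n7.env = -8  [C.fin * -2 + 20]
12. n7.sig = "py"  ["py"]
13. n8.wid = 15  [terminal]
14. n7.depth = -9  [A.env * 3 + 15]
15. n3.idx = "ry"  ["ry"]
16. n3.mk = 18  [18]
17. n11.idx = -3  [terminal]
18. n10.off = 4  [b.idx + 7]
19. n10.lim = 2  [b.idx + 5]
20. n12.wid = -4  [terminal]
21. n14.acc = -9  [terminal]
22. n13.off = 6  [6]
23. n13.lim = 12  [g.acc + 21]
24. n9.tag = 13  [B₀.off + B₁.off + 3]
25. n9.lab = 5  [B₀.off + 1]
26. n9.off = 25  [B₁.off * -2 + 37]
27. n2.idx = "wm"  ["wm"]
28. n2.mk = 12  [D.lab + 7]
29. n0.env = false  [false]

-9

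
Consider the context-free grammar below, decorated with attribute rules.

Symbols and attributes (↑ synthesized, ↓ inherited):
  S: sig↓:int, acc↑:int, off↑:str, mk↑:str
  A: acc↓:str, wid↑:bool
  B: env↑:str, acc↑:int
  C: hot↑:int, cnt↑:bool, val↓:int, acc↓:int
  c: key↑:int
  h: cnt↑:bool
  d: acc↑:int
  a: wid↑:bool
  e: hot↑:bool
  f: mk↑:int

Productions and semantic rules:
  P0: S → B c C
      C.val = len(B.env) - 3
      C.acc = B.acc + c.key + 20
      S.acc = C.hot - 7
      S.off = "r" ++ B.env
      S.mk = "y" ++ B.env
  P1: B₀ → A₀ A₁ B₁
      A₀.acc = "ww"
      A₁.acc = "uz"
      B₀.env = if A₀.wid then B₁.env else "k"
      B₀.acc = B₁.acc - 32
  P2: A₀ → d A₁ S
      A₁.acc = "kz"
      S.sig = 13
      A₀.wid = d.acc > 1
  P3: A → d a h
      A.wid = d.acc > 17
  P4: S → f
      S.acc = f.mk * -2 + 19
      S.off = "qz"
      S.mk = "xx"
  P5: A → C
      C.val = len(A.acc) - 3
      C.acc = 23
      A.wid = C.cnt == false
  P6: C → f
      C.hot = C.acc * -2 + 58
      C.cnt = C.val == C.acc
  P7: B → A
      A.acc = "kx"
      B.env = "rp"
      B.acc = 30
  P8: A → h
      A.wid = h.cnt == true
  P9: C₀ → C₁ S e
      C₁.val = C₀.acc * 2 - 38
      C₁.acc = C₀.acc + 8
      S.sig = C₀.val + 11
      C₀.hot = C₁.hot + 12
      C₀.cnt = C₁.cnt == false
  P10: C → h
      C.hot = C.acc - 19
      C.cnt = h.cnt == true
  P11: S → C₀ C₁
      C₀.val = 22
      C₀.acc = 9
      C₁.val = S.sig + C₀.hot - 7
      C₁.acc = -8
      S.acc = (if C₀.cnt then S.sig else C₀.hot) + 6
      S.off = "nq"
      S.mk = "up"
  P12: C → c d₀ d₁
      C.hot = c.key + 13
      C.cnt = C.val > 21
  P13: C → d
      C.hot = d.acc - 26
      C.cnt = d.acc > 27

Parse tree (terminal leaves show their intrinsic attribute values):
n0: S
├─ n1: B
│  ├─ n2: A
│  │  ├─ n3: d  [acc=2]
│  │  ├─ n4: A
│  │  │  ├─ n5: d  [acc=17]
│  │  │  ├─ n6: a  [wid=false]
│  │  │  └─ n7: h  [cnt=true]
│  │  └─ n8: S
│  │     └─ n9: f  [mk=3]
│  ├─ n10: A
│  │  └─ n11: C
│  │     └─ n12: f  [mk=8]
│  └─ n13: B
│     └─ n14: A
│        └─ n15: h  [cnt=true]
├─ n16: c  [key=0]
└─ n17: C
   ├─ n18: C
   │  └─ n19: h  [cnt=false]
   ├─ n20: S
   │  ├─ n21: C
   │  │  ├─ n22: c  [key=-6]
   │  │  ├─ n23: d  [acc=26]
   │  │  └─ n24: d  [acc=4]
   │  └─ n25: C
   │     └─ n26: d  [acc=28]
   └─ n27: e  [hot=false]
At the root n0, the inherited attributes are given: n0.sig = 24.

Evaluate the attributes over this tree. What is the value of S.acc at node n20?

16

1. n0.sig = 24  [given at root]
2. n2.acc = "ww"  ["ww"]
3. n3.acc = 2  [terminal]
4. n4.acc = "kz"  ["kz"]
5. n5.acc = 17  [terminal]
6. n6.wid = false  [terminal]
7. n7.cnt = true  [terminal]
8. n4.wid = false  [d.acc > 17]
9. n8.sig = 13  [13]
10. n9.mk = 3  [terminal]
11. n8.acc = 13  [f.mk * -2 + 19]
12. n8.off = "qz"  ["qz"]
13. n8.mk = "xx"  ["xx"]
14. n2.wid = true  [d.acc > 1]
15. n10.acc = "uz"  ["uz"]
16. n11.val = -1  [len(A.acc) - 3]
17. n11.acc = 23  [23]
18. n12.mk = 8  [terminal]
19. n11.hot = 12  [C.acc * -2 + 58]
20. n11.cnt = false  [C.val == C.acc]
21. n10.wid = true  [C.cnt == false]
22. n14.acc = "kx"  ["kx"]
23. n15.cnt = true  [terminal]
24. n14.wid = true  [h.cnt == true]
25. n13.env = "rp"  ["rp"]
26. n13.acc = 30  [30]
27. n1.env = "rp"  [if A₀.wid then B₁.env else "k"]
28. n1.acc = -2  [B₁.acc - 32]
29. n16.key = 0  [terminal]
30. n17.val = -1  [len(B.env) - 3]
31. n17.acc = 18  [B.acc + c.key + 20]
32. n18.val = -2  [C₀.acc * 2 - 38]
33. n18.acc = 26  [C₀.acc + 8]
34. n19.cnt = false  [terminal]
35. n18.hot = 7  [C.acc - 19]
36. n18.cnt = false  [h.cnt == true]
37. n20.sig = 10  [C₀.val + 11]
38. n21.val = 22  [22]
39. n21.acc = 9  [9]
40. n22.key = -6  [terminal]
41. n23.acc = 26  [terminal]
42. n24.acc = 4  [terminal]
43. n21.hot = 7  [c.key + 13]
44. n21.cnt = true  [C.val > 21]
45. n25.val = 10  [S.sig + C₀.hot - 7]
46. n25.acc = -8  [-8]
47. n26.acc = 28  [terminal]
48. n25.hot = 2  [d.acc - 26]
49. n25.cnt = true  [d.acc > 27]
50. n20.acc = 16  [(if C₀.cnt then S.sig else C₀.hot) + 6]
51. n20.off = "nq"  ["nq"]
52. n20.mk = "up"  ["up"]
53. n27.hot = false  [terminal]
54. n17.hot = 19  [C₁.hot + 12]
55. n17.cnt = true  [C₁.cnt == false]
56. n0.acc = 12  [C.hot - 7]
57. n0.off = "rrp"  ["r" ++ B.env]
58. n0.mk = "yrp"  ["y" ++ B.env]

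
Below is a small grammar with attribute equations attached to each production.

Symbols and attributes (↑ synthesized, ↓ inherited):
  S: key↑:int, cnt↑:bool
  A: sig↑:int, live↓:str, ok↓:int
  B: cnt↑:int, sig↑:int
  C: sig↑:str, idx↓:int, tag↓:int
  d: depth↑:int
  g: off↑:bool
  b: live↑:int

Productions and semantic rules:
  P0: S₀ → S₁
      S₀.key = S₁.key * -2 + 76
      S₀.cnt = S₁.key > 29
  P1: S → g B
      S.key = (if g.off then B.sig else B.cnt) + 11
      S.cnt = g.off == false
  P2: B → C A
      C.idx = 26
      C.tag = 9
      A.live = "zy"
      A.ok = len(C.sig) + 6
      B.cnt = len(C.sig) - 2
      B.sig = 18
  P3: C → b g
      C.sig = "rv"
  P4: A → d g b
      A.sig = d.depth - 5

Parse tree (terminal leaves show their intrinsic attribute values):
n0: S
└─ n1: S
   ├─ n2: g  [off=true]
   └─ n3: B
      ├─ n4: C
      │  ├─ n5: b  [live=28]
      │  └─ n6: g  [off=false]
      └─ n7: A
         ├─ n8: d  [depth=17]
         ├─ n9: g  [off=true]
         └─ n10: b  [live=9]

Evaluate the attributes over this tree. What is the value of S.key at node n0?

1. n2.off = true  [terminal]
2. n4.idx = 26  [26]
3. n4.tag = 9  [9]
4. n5.live = 28  [terminal]
5. n6.off = false  [terminal]
6. n4.sig = "rv"  ["rv"]
7. n7.live = "zy"  ["zy"]
8. n7.ok = 8  [len(C.sig) + 6]
9. n8.depth = 17  [terminal]
10. n9.off = true  [terminal]
11. n10.live = 9  [terminal]
12. n7.sig = 12  [d.depth - 5]
13. n3.cnt = 0  [len(C.sig) - 2]
14. n3.sig = 18  [18]
15. n1.key = 29  [(if g.off then B.sig else B.cnt) + 11]
16. n1.cnt = false  [g.off == false]
17. n0.key = 18  [S₁.key * -2 + 76]
18. n0.cnt = false  [S₁.key > 29]

18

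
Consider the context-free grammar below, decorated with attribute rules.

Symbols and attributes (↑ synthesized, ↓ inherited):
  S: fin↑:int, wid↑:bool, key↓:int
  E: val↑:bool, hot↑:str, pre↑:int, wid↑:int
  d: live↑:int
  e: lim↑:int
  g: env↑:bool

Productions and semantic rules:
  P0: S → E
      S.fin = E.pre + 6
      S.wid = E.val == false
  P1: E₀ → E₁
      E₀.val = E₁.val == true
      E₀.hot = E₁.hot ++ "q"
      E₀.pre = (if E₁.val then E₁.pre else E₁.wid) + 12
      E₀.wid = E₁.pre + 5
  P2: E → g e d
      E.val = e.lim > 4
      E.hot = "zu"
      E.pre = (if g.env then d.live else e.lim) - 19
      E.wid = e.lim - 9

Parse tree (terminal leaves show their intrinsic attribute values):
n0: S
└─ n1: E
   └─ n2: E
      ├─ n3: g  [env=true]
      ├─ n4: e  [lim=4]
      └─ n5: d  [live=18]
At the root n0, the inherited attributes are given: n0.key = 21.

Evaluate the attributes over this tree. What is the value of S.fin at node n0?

1. n0.key = 21  [given at root]
2. n3.env = true  [terminal]
3. n4.lim = 4  [terminal]
4. n5.live = 18  [terminal]
5. n2.val = false  [e.lim > 4]
6. n2.hot = "zu"  ["zu"]
7. n2.pre = -1  [(if g.env then d.live else e.lim) - 19]
8. n2.wid = -5  [e.lim - 9]
9. n1.val = false  [E₁.val == true]
10. n1.hot = "zuq"  [E₁.hot ++ "q"]
11. n1.pre = 7  [(if E₁.val then E₁.pre else E₁.wid) + 12]
12. n1.wid = 4  [E₁.pre + 5]
13. n0.fin = 13  [E.pre + 6]
14. n0.wid = true  [E.val == false]

13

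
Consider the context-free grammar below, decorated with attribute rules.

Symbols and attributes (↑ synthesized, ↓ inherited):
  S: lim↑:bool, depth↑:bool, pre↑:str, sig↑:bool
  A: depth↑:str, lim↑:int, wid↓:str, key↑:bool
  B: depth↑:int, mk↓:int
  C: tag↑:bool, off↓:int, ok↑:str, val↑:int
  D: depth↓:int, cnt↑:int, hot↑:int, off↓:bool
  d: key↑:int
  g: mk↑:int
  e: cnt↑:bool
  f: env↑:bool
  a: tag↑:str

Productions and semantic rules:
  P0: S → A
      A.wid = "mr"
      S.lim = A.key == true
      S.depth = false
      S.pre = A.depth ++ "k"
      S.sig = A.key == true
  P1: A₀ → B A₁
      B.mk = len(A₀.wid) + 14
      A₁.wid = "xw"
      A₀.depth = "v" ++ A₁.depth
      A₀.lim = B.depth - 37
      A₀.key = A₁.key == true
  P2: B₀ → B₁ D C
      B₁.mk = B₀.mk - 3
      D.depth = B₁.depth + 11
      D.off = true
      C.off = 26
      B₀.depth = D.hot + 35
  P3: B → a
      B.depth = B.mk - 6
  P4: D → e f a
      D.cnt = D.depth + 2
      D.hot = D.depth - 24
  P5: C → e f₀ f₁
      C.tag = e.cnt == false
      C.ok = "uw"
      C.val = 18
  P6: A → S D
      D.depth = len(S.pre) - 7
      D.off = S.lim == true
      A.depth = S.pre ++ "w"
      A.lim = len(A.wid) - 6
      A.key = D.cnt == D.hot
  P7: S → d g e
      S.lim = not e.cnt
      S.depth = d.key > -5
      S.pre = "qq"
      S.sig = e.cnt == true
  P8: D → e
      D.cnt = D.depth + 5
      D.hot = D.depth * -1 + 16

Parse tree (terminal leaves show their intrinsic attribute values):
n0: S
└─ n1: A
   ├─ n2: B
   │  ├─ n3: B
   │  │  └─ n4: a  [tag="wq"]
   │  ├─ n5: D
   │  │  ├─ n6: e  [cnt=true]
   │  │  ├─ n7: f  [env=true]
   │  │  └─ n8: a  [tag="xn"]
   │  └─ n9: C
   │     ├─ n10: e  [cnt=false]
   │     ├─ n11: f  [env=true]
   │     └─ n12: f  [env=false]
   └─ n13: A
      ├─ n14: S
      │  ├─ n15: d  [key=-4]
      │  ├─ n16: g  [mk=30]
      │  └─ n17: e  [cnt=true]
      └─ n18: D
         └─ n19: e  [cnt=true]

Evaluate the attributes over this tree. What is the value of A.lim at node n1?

1. n1.wid = "mr"  ["mr"]
2. n2.mk = 16  [len(A₀.wid) + 14]
3. n3.mk = 13  [B₀.mk - 3]
4. n4.tag = "wq"  [terminal]
5. n3.depth = 7  [B.mk - 6]
6. n5.depth = 18  [B₁.depth + 11]
7. n5.off = true  [true]
8. n6.cnt = true  [terminal]
9. n7.env = true  [terminal]
10. n8.tag = "xn"  [terminal]
11. n5.cnt = 20  [D.depth + 2]
12. n5.hot = -6  [D.depth - 24]
13. n9.off = 26  [26]
14. n10.cnt = false  [terminal]
15. n11.env = true  [terminal]
16. n12.env = false  [terminal]
17. n9.tag = true  [e.cnt == false]
18. n9.ok = "uw"  ["uw"]
19. n9.val = 18  [18]
20. n2.depth = 29  [D.hot + 35]
21. n13.wid = "xw"  ["xw"]
22. n15.key = -4  [terminal]
23. n16.mk = 30  [terminal]
24. n17.cnt = true  [terminal]
25. n14.lim = false  [not e.cnt]
26. n14.depth = true  [d.key > -5]
27. n14.pre = "qq"  ["qq"]
28. n14.sig = true  [e.cnt == true]
29. n18.depth = -5  [len(S.pre) - 7]
30. n18.off = false  [S.lim == true]
31. n19.cnt = true  [terminal]
32. n18.cnt = 0  [D.depth + 5]
33. n18.hot = 21  [D.depth * -1 + 16]
34. n13.depth = "qqw"  [S.pre ++ "w"]
35. n13.lim = -4  [len(A.wid) - 6]
36. n13.key = false  [D.cnt == D.hot]
37. n1.depth = "vqqw"  ["v" ++ A₁.depth]
38. n1.lim = -8  [B.depth - 37]
39. n1.key = false  [A₁.key == true]
40. n0.lim = false  [A.key == true]
41. n0.depth = false  [false]
42. n0.pre = "vqqwk"  [A.depth ++ "k"]
43. n0.sig = false  [A.key == true]

-8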